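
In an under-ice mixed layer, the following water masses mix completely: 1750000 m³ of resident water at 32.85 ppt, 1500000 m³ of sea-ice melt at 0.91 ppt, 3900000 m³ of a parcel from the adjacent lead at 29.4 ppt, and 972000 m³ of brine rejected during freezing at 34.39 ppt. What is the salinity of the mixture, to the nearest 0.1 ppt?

25.5 ppt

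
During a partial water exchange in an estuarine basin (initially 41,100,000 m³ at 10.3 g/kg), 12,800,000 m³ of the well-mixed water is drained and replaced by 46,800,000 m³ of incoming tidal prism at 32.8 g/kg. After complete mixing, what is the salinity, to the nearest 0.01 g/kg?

24.32 g/kg

Remaining after removal: 28,300,000 m³ at 10.3 g/kg (salt = 291,490,000)
After addition: salt = 291,490,000 + 46,800,000×32.8 = 1,826,530,000; volume = 75,100,000 m³
S = 1,826,530,000 / 75,100,000 = 24.3213 g/kg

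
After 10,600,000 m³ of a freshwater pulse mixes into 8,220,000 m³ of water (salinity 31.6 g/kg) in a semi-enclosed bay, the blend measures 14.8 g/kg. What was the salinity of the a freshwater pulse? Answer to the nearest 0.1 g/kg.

Salt balance: 8,220,000×31.6 + 10,600,000×S = 18,820,000×14.8
259,752,000 + 10,600,000·S = 278,536,000
S = (278,536,000 − 259,752,000) / 10,600,000 = 1.7721 g/kg

1.8 g/kg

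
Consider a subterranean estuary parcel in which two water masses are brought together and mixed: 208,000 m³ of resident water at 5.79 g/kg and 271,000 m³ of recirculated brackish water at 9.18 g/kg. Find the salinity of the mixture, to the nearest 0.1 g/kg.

Conserving salt mass:
salt = 208,000×5.79 + 271,000×9.18 = 1,204,320 + 2,487,780 = 3,692,100
volume = 208,000 + 271,000 = 479,000 m³
S = 3,692,100 / 479,000 = 7.708 g/kg

7.7 g/kg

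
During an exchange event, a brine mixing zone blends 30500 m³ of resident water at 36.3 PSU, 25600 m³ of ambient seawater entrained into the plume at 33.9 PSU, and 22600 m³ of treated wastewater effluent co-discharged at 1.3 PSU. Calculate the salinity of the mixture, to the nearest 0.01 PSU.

25.47 PSU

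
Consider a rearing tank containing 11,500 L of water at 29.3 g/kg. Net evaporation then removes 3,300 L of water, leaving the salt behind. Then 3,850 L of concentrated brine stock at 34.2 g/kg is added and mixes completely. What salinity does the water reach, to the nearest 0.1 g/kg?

38.9 g/kg

After evaporation: salt = 11,500×29.3 = 336,950; volume = 11,500 − 3,300 = 8,200 L
After mixing: salt = 336,950 + 3,850×34.2 = 468,620; volume = 8,200 + 3,850 = 12,050 L
S = 468,620 / 12,050 = 38.8896 g/kg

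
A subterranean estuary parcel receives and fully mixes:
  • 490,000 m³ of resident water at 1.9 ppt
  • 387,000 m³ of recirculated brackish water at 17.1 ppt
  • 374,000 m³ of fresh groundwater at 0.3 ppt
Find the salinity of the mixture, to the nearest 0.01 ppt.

6.12 ppt

Mass of salt is conserved:
salt = 490,000×1.9 + 387,000×17.1 + 374,000×0.3 = 931,000 + 6,617,700 + 112,200 = 7,660,900
volume = 490,000 + 387,000 + 374,000 = 1,251,000 m³
S = 7,660,900 / 1,251,000 = 6.1238 ppt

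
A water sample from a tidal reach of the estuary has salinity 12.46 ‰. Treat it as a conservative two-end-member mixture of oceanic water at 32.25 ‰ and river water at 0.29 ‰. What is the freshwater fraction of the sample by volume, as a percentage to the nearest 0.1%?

61.9%

Let f be the freshwater fraction. Salt balance per unit volume:
f×0.29 + (1−f)×32.25 = 12.46
f = (32.25 − 12.46) / (32.25 − 0.29) = 19.79/31.96 = 0.6192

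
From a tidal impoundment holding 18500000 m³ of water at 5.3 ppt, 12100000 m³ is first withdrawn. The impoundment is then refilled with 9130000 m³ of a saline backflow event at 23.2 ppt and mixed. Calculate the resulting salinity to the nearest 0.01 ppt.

15.82 ppt

Remaining after removal: 6,400,000 m³ at 5.3 ppt (salt = 33,920,000)
After addition: salt = 33,920,000 + 9,130,000×23.2 = 245,736,000; volume = 15,530,000 m³
S = 245,736,000 / 15,530,000 = 15.8233 ppt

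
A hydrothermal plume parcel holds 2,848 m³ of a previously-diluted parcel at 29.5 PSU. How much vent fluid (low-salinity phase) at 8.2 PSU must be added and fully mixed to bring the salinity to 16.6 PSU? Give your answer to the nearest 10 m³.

4370 m³

Salt balance: 2,848×29.5 + V×8.2 = (2,848+V)×16.6
84,016 + 8.2V = 47,276.8 + 16.6V
36,739.2 = 8.4V
V = 4,373.71 m³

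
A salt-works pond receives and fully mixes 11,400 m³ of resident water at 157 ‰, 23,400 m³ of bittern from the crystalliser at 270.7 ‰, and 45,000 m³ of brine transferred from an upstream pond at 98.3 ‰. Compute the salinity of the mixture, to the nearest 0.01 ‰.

Salt balance:
salt = 11,400×157 + 23,400×270.7 + 45,000×98.3 = 1,789,800 + 6,334,380 + 4,423,500 = 12,547,680
volume = 11,400 + 23,400 + 45,000 = 79,800 m³
S = 12,547,680 / 79,800 = 157.2391 ‰

157.24 ‰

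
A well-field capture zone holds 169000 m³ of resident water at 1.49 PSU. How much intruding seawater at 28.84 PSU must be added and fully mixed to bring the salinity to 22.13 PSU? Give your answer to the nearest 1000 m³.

520000 m³

Salt balance: 169,000×1.49 + V×28.84 = (169,000+V)×22.13
251,810 + 28.84V = 3,739,970 + 22.13V
3,488,160 = 6.71V
V = 519,845.01 m³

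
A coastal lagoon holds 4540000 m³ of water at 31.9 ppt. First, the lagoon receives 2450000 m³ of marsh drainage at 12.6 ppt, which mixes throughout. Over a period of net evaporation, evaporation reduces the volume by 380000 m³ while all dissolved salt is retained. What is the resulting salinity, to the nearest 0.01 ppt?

After mixing: salt = 4,540,000×31.9 + 2,450,000×12.6 = 175,696,000; volume = 6,990,000 m³
After evaporation: salt unchanged = 175,696,000; volume = 6,990,000 − 380,000 = 6,610,000 m³
S = 175,696,000 / 6,610,000 = 26.5803 ppt

26.58 ppt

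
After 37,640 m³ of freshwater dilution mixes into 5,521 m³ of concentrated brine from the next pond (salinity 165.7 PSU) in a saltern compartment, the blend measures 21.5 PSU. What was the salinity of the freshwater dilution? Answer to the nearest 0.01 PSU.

Salt balance: 5,521×165.7 + 37,640×S = 43,161×21.5
914,829.7 + 37,640·S = 927,961.5
S = (927,961.5 − 914,829.7) / 37,640 = 0.3489 PSU

0.35 PSU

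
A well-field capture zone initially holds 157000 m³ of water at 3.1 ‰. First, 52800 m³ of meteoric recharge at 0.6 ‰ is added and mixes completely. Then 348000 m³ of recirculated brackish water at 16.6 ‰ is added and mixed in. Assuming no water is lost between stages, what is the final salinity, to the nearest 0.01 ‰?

11.29 ‰

Weighted by volume,
Initial salt = 157,000×3.1 = 486,700
After stage 1: salt = 486,700 + 52,800×0.6 = 518,380; volume = 209,800 m³; S = 2.471 ‰
After stage 2: salt = 518,380 + 348,000×16.6 = 6,295,180; volume = 557,800 m³
S = 6,295,180 / 557,800 = 11.2857 ‰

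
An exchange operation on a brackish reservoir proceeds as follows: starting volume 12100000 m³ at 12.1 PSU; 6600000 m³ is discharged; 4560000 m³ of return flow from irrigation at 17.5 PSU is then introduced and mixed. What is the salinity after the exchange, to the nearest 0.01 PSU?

14.55 PSU

Remaining after removal: 5,500,000 m³ at 12.1 PSU (salt = 66,550,000)
After addition: salt = 66,550,000 + 4,560,000×17.5 = 146,350,000; volume = 10,060,000 m³
S = 146,350,000 / 10,060,000 = 14.5477 PSU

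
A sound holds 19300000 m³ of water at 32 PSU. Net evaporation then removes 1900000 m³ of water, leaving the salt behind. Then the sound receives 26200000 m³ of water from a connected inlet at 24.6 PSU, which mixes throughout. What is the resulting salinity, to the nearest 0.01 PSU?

After evaporation: salt = 19,300,000×32 = 617,600,000; volume = 19,300,000 − 1,900,000 = 17,400,000 m³
After mixing: salt = 617,600,000 + 26,200,000×24.6 = 1,262,120,000; volume = 17,400,000 + 26,200,000 = 43,600,000 m³
S = 1,262,120,000 / 43,600,000 = 28.9477 PSU

28.95 PSU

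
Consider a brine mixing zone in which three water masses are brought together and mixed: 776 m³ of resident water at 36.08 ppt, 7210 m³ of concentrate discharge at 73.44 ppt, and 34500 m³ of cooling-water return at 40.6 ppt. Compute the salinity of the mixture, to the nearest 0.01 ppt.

46.09 ppt

Conserving salt mass:
salt = 776×36.08 + 7,210×73.44 + 34,500×40.6 = 27,998.08 + 529,502.4 + 1,400,700 = 1,958,200.48
volume = 776 + 7,210 + 34,500 = 42,486 m³
S = 1,958,200.48 / 42,486 = 46.0905 ppt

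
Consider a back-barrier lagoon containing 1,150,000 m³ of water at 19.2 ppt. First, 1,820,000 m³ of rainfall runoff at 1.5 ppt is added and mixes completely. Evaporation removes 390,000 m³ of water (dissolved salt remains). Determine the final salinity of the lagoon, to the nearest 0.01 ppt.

9.62 ppt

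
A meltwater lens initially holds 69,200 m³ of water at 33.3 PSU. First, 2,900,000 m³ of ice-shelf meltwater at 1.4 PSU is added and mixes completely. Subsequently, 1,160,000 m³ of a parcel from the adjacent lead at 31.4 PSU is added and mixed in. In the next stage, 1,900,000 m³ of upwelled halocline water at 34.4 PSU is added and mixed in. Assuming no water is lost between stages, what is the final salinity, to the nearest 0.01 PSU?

17.94 PSU

Total salt / total volume:
Initial salt = 69,200×33.3 = 2,304,360
After stage 1: salt = 2,304,360 + 2,900,000×1.4 = 6,364,360; volume = 2,969,200 m³; S = 2.143 PSU
After stage 2: salt = 6,364,360 + 1,160,000×31.4 = 42,788,360; volume = 4,129,200 m³; S = 10.362 PSU
After stage 3: salt = 42,788,360 + 1,900,000×34.4 = 108,148,360; volume = 6,029,200 m³
S = 108,148,360 / 6,029,200 = 17.9374 PSU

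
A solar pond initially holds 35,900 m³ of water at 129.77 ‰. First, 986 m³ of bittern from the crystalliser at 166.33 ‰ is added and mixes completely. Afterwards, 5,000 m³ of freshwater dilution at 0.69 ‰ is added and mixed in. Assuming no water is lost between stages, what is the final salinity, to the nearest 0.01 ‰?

115.22 ‰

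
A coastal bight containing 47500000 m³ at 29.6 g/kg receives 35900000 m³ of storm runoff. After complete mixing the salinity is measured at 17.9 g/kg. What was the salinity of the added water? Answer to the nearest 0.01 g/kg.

Salt balance: 47,500,000×29.6 + 35,900,000×S = 83,400,000×17.9
1,406,000,000 + 35,900,000·S = 1,492,860,000
S = (1,492,860,000 − 1,406,000,000) / 35,900,000 = 2.4195 g/kg

2.42 g/kg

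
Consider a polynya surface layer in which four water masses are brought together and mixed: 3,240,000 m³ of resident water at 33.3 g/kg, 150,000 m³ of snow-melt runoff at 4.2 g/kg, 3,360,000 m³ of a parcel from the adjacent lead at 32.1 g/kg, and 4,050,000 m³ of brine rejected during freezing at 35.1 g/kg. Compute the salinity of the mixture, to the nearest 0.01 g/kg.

33.20 g/kg

Salt balance:
salt = 3,240,000×33.3 + 150,000×4.2 + 3,360,000×32.1 + 4,050,000×35.1 = 107,892,000 + 630,000 + 107,856,000 + 142,155,000 = 358,533,000
volume = 3,240,000 + 150,000 + 3,360,000 + 4,050,000 = 10,800,000 m³
S = 358,533,000 / 10,800,000 = 33.1975 g/kg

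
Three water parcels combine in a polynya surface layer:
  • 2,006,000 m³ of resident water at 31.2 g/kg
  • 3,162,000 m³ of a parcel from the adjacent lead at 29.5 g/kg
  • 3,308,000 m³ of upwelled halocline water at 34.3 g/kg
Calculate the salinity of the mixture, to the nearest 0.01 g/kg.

31.78 g/kg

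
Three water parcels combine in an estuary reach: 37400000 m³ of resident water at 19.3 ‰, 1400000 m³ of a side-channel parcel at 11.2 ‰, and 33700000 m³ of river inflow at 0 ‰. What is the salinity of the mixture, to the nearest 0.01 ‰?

10.17 ‰

Weighted by volume,
salt = 37,400,000×19.3 + 1,400,000×11.2 + 33,700,000×0 = 721,820,000 + 15,680,000 + 0 = 737,500,000
volume = 37,400,000 + 1,400,000 + 33,700,000 = 72,500,000 m³
S = 737,500,000 / 72,500,000 = 10.1724 ‰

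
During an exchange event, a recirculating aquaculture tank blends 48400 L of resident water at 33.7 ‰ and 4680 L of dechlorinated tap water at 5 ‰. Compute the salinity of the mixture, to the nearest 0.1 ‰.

31.2 ‰

Total salt / total volume:
salt = 48,400×33.7 + 4,680×5 = 1,631,080 + 23,400 = 1,654,480
volume = 48,400 + 4,680 = 53,080 L
S = 1,654,480 / 53,080 = 31.17 ‰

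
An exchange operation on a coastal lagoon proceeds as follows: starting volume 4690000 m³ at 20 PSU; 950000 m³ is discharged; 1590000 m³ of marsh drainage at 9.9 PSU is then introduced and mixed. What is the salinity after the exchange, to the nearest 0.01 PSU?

Remaining after removal: 3,740,000 m³ at 20 PSU (salt = 74,800,000)
After addition: salt = 74,800,000 + 1,590,000×9.9 = 90,541,000; volume = 5,330,000 m³
S = 90,541,000 / 5,330,000 = 16.9871 PSU

16.99 PSU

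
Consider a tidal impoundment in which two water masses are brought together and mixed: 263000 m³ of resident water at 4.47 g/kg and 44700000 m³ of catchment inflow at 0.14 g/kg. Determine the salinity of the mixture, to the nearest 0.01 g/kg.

Salt balance:
salt = 263,000×4.47 + 44,700,000×0.14 = 1,175,610 + 6,258,000 = 7,433,610
volume = 263,000 + 44,700,000 = 44,963,000 m³
S = 7,433,610 / 44,963,000 = 0.1653 g/kg

0.17 g/kg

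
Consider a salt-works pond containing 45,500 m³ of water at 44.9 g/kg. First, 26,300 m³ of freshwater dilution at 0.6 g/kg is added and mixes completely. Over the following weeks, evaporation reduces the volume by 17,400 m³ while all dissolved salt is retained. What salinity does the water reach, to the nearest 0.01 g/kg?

After mixing: salt = 45,500×44.9 + 26,300×0.6 = 2,058,730; volume = 71,800 m³
After evaporation: salt unchanged = 2,058,730; volume = 71,800 − 17,400 = 54,400 m³
S = 2,058,730 / 54,400 = 37.8443 g/kg

37.84 g/kg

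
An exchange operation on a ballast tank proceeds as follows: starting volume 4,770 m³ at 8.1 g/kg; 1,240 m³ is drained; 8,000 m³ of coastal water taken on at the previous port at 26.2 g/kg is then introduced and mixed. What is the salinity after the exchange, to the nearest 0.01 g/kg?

Remaining after removal: 3,530 m³ at 8.1 g/kg (salt = 28,593)
After addition: salt = 28,593 + 8,000×26.2 = 238,193; volume = 11,530 m³
S = 238,193 / 11,530 = 20.6585 g/kg

20.66 g/kg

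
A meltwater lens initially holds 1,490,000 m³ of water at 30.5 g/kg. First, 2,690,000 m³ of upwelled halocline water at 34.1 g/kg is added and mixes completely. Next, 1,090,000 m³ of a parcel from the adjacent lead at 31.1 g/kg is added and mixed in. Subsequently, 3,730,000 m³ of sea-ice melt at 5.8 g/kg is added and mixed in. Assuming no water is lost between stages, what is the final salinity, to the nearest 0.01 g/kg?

Conserving salt mass:
Initial salt = 1,490,000×30.5 = 45,445,000
After stage 1: salt = 45,445,000 + 2,690,000×34.1 = 137,174,000; volume = 4,180,000 m³; S = 32.817 g/kg
After stage 2: salt = 137,174,000 + 1,090,000×31.1 = 171,073,000; volume = 5,270,000 m³; S = 32.462 g/kg
After stage 3: salt = 171,073,000 + 3,730,000×5.8 = 192,707,000; volume = 9,000,000 m³
S = 192,707,000 / 9,000,000 = 21.4119 g/kg

21.41 g/kg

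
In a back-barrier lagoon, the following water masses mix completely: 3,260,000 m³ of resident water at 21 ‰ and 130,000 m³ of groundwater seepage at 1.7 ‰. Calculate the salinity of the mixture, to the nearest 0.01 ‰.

20.26 ‰

Weighted by volume,
salt = 3,260,000×21 + 130,000×1.7 = 68,460,000 + 221,000 = 68,681,000
volume = 3,260,000 + 130,000 = 3,390,000 m³
S = 68,681,000 / 3,390,000 = 20.2599 ‰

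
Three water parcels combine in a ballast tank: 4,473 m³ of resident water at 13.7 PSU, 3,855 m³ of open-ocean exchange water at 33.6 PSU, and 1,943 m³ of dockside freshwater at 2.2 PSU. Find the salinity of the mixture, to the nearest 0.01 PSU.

Mass of salt is conserved:
salt = 4,473×13.7 + 3,855×33.6 + 1,943×2.2 = 61,280.1 + 129,528 + 4,274.6 = 195,082.7
volume = 4,473 + 3,855 + 1,943 = 10,271 m³
S = 195,082.7 / 10,271 = 18.9935 PSU

18.99 PSU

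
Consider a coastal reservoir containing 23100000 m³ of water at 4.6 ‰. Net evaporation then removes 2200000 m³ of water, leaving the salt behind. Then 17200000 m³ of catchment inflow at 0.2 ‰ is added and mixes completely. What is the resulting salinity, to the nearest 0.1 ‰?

2.9 ‰

After evaporation: salt = 23,100,000×4.6 = 106,260,000; volume = 23,100,000 − 2,200,000 = 20,900,000 m³
After mixing: salt = 106,260,000 + 17,200,000×0.2 = 109,700,000; volume = 20,900,000 + 17,200,000 = 38,100,000 m³
S = 109,700,000 / 38,100,000 = 2.8793 ‰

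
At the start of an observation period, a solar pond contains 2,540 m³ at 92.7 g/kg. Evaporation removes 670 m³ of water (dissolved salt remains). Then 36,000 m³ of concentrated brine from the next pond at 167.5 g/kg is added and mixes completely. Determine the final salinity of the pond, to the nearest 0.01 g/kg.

After evaporation: salt = 2,540×92.7 = 235,458; volume = 2,540 − 670 = 1,870 m³
After mixing: salt = 235,458 + 36,000×167.5 = 6,265,458; volume = 1,870 + 36,000 = 37,870 m³
S = 6,265,458 / 37,870 = 165.4465 g/kg

165.45 g/kg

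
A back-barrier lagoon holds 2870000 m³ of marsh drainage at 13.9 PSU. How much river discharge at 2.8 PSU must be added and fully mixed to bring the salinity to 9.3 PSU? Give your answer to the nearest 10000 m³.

Salt balance: 2,870,000×13.9 + V×2.8 = (2,870,000+V)×9.3
39,893,000 + 2.8V = 26,691,000 + 9.3V
13,202,000 = 6.5V
V = 2,031,076.92 m³

2030000 m³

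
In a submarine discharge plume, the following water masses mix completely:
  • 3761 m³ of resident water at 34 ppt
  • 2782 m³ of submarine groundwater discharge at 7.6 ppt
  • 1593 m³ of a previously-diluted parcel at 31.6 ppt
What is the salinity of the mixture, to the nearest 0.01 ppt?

24.50 ppt

Weighted by volume,
salt = 3,761×34 + 2,782×7.6 + 1,593×31.6 = 127,874 + 21,143.2 + 50,338.8 = 199,356
volume = 3,761 + 2,782 + 1,593 = 8,136 m³
S = 199,356 / 8,136 = 24.5029 ppt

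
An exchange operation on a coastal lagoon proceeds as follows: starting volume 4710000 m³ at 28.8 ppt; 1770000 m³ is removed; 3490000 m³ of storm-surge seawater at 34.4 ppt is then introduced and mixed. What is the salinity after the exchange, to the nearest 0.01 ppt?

Remaining after removal: 2,940,000 m³ at 28.8 ppt (salt = 84,672,000)
After addition: salt = 84,672,000 + 3,490,000×34.4 = 204,728,000; volume = 6,430,000 m³
S = 204,728,000 / 6,430,000 = 31.8395 ppt

31.84 ppt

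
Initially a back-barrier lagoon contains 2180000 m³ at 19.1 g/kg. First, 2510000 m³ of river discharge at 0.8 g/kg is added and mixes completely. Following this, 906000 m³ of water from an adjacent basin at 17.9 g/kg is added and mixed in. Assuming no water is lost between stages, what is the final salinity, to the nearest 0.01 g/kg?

10.70 g/kg

Weighted by volume,
Initial salt = 2,180,000×19.1 = 41,638,000
After stage 1: salt = 41,638,000 + 2,510,000×0.8 = 43,646,000; volume = 4,690,000 m³; S = 9.306 g/kg
After stage 2: salt = 43,646,000 + 906,000×17.9 = 59,863,400; volume = 5,596,000 m³
S = 59,863,400 / 5,596,000 = 10.6975 g/kg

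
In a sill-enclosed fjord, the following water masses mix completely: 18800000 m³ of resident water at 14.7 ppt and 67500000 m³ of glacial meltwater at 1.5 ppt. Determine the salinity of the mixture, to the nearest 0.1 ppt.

By conservation of dissolved salt,
salt = 18,800,000×14.7 + 67,500,000×1.5 = 276,360,000 + 101,250,000 = 377,610,000
volume = 18,800,000 + 67,500,000 = 86,300,000 m³
S = 377,610,000 / 86,300,000 = 4.376 ppt

4.4 ppt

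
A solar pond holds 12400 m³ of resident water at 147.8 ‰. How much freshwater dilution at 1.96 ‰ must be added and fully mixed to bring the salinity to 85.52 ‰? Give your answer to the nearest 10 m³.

Salt balance: 12,400×147.8 + V×1.96 = (12,400+V)×85.52
1,832,720 + 1.96V = 1,060,448 + 85.52V
772,272 = 83.56V
V = 9,242.13 m³

9240 m³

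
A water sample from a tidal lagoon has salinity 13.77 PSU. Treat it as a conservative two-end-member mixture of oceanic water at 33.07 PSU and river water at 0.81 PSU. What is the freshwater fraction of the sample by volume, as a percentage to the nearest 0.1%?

Let f be the freshwater fraction. Salt balance per unit volume:
f×0.81 + (1−f)×33.07 = 13.77
f = (33.07 − 13.77) / (33.07 − 0.81) = 19.3/32.26 = 0.5983

59.8%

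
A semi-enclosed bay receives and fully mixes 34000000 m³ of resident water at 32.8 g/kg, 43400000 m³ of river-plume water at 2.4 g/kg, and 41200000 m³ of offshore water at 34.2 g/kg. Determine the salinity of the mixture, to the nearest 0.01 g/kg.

22.16 g/kg

Salt balance:
salt = 34,000,000×32.8 + 43,400,000×2.4 + 41,200,000×34.2 = 1,115,200,000 + 104,160,000 + 1,409,040,000 = 2,628,400,000
volume = 34,000,000 + 43,400,000 + 41,200,000 = 118,600,000 m³
S = 2,628,400,000 / 118,600,000 = 22.1619 g/kg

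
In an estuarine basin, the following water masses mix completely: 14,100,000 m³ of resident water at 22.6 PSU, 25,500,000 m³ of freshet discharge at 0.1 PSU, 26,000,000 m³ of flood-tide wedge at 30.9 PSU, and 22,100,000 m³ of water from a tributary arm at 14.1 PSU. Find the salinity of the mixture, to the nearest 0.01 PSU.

By conservation of dissolved salt,
salt = 14,100,000×22.6 + 25,500,000×0.1 + 26,000,000×30.9 + 22,100,000×14.1 = 318,660,000 + 2,550,000 + 803,400,000 + 311,610,000 = 1,436,220,000
volume = 14,100,000 + 25,500,000 + 26,000,000 + 22,100,000 = 87,700,000 m³
S = 1,436,220,000 / 87,700,000 = 16.3765 PSU

16.38 PSU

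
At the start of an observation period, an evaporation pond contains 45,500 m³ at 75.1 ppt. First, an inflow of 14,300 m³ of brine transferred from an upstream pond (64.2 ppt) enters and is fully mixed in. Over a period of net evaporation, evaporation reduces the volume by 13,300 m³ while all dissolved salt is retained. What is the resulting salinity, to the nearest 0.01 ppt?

93.23 ppt

After mixing: salt = 45,500×75.1 + 14,300×64.2 = 4,335,110; volume = 59,800 m³
After evaporation: salt unchanged = 4,335,110; volume = 59,800 − 13,300 = 46,500 m³
S = 4,335,110 / 46,500 = 93.2282 ppt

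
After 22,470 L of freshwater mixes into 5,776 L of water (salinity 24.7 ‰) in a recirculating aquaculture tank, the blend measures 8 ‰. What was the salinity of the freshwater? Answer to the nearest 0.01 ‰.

Salt balance: 5,776×24.7 + 22,470×S = 28,246×8
142,667.2 + 22,470·S = 225,968
S = (225,968 − 142,667.2) / 22,470 = 3.7072 ‰

3.71 ‰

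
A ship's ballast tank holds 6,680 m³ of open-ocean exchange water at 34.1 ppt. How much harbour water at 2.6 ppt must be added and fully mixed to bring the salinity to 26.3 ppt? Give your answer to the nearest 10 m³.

2200 m³

Salt balance: 6,680×34.1 + V×2.6 = (6,680+V)×26.3
227,788 + 2.6V = 175,684 + 26.3V
52,104 = 23.7V
V = 2,198.48 m³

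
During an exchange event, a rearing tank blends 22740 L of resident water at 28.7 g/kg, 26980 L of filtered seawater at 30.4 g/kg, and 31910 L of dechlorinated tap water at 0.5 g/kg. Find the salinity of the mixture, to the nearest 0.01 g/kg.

Salt balance:
salt = 22,740×28.7 + 26,980×30.4 + 31,910×0.5 = 652,638 + 820,192 + 15,955 = 1,488,785
volume = 22,740 + 26,980 + 31,910 = 81,630 L
S = 1,488,785 / 81,630 = 18.2382 g/kg

18.24 g/kg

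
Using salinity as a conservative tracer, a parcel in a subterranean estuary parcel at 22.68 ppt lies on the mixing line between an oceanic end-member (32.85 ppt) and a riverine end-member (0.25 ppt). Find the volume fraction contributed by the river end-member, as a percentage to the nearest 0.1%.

31.2%

Let f be the freshwater fraction. Salt balance per unit volume:
f×0.25 + (1−f)×32.85 = 22.68
f = (32.85 − 22.68) / (32.85 − 0.25) = 10.17/32.6 = 0.312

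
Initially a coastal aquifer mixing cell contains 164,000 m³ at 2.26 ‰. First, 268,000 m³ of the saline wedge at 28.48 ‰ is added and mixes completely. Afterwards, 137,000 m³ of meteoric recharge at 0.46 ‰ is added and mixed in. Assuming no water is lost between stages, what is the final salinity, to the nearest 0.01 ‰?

14.18 ‰

Weighted by volume,
Initial salt = 164,000×2.26 = 370,640
After stage 1: salt = 370,640 + 268,000×28.48 = 8,003,280; volume = 432,000 m³; S = 18.526 ‰
After stage 2: salt = 8,003,280 + 137,000×0.46 = 8,066,300; volume = 569,000 m³
S = 8,066,300 / 569,000 = 14.1763 ‰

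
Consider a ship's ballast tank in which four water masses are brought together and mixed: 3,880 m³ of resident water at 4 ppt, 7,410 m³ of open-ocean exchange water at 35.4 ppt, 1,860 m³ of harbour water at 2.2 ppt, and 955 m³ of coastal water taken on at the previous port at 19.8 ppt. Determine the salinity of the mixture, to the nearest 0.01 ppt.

21.33 ppt

Weighted by volume,
salt = 3,880×4 + 7,410×35.4 + 1,860×2.2 + 955×19.8 = 15,520 + 262,314 + 4,092 + 18,909 = 300,835
volume = 3,880 + 7,410 + 1,860 + 955 = 14,105 m³
S = 300,835 / 14,105 = 21.3283 ppt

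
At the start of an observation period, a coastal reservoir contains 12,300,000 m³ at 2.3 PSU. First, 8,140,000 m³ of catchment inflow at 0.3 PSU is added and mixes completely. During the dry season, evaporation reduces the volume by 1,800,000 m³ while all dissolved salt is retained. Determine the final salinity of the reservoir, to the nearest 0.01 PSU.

1.65 PSU

After mixing: salt = 12,300,000×2.3 + 8,140,000×0.3 = 30,732,000; volume = 20,440,000 m³
After evaporation: salt unchanged = 30,732,000; volume = 20,440,000 − 1,800,000 = 18,640,000 m³
S = 30,732,000 / 18,640,000 = 1.6487 PSU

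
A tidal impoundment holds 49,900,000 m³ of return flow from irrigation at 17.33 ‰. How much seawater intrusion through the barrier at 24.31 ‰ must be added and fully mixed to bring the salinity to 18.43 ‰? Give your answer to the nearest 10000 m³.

Salt balance: 49,900,000×17.33 + V×24.31 = (49,900,000+V)×18.43
864,767,000 + 24.31V = 919,657,000 + 18.43V
54,890,000 = 5.88V
V = 9,335,034.01 m³

9340000 m³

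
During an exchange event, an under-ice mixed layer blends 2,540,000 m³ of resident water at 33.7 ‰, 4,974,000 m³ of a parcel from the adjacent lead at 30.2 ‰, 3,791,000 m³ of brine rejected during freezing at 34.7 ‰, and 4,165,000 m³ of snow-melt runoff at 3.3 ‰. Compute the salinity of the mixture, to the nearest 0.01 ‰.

24.64 ‰

Conserving salt mass:
salt = 2,540,000×33.7 + 4,974,000×30.2 + 3,791,000×34.7 + 4,165,000×3.3 = 85,598,000 + 150,214,800 + 131,547,700 + 13,744,500 = 381,105,000
volume = 2,540,000 + 4,974,000 + 3,791,000 + 4,165,000 = 15,470,000 m³
S = 381,105,000 / 15,470,000 = 24.6351 ‰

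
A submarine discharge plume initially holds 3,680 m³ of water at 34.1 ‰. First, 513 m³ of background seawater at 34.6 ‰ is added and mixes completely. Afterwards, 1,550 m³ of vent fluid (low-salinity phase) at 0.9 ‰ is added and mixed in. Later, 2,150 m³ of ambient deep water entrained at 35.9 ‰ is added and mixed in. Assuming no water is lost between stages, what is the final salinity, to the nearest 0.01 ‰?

28.10 ‰

Mass of salt is conserved:
Initial salt = 3,680×34.1 = 125,488
After stage 1: salt = 125,488 + 513×34.6 = 143,237.8; volume = 4,193 m³; S = 34.161 ‰
After stage 2: salt = 143,237.8 + 1,550×0.9 = 144,632.8; volume = 5,743 m³; S = 25.184 ‰
After stage 3: salt = 144,632.8 + 2,150×35.9 = 221,817.8; volume = 7,893 m³
S = 221,817.8 / 7,893 = 28.1031 ‰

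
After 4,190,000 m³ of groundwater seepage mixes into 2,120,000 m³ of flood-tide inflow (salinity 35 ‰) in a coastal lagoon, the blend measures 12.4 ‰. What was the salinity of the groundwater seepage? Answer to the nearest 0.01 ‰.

Salt balance: 2,120,000×35 + 4,190,000×S = 6,310,000×12.4
74,200,000 + 4,190,000·S = 78,244,000
S = (78,244,000 − 74,200,000) / 4,190,000 = 0.9652 ‰

0.97 ‰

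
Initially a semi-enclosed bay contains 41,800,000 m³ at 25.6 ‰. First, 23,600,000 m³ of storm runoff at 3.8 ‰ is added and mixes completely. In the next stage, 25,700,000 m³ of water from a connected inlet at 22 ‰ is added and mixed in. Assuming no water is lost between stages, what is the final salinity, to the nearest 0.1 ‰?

Conserving salt mass:
Initial salt = 41,800,000×25.6 = 1,070,080,000
After stage 1: salt = 1,070,080,000 + 23,600,000×3.8 = 1,159,760,000; volume = 65,400,000 m³; S = 17.733 ‰
After stage 2: salt = 1,159,760,000 + 25,700,000×22 = 1,725,160,000; volume = 91,100,000 m³
S = 1,725,160,000 / 91,100,000 = 18.937 ‰

18.9 ‰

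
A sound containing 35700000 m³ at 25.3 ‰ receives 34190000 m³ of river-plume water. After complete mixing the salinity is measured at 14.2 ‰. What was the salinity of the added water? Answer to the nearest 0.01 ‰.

2.61 ‰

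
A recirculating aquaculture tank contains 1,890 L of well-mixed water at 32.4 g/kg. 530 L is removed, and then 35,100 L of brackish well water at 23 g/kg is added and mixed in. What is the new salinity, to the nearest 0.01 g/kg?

Remaining after removal: 1,360 L at 32.4 g/kg (salt = 44,064)
After addition: salt = 44,064 + 35,100×23 = 851,364; volume = 36,460 L
S = 851,364 / 36,460 = 23.3506 g/kg

23.35 g/kg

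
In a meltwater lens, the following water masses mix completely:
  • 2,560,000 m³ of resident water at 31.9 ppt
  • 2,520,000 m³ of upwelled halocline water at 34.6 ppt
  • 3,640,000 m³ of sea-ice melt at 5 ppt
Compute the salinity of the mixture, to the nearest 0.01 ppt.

21.45 ppt

Conserving salt mass:
salt = 2,560,000×31.9 + 2,520,000×34.6 + 3,640,000×5 = 81,664,000 + 87,192,000 + 18,200,000 = 187,056,000
volume = 2,560,000 + 2,520,000 + 3,640,000 = 8,720,000 m³
S = 187,056,000 / 8,720,000 = 21.4514 ppt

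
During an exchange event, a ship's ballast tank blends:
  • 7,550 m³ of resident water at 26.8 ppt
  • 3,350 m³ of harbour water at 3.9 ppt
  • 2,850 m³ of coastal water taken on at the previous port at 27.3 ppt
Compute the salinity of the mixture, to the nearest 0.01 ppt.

21.32 ppt

Total salt / total volume:
salt = 7,550×26.8 + 3,350×3.9 + 2,850×27.3 = 202,340 + 13,065 + 77,805 = 293,210
volume = 7,550 + 3,350 + 2,850 = 13,750 m³
S = 293,210 / 13,750 = 21.3244 ppt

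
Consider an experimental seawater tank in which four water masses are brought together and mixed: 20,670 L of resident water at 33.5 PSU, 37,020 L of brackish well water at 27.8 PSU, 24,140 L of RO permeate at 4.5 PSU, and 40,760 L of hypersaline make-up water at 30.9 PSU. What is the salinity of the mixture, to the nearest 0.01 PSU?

25.20 PSU

Total salt / total volume:
salt = 20,670×33.5 + 37,020×27.8 + 24,140×4.5 + 40,760×30.9 = 692,445 + 1,029,156 + 108,630 + 1,259,484 = 3,089,715
volume = 20,670 + 37,020 + 24,140 + 40,760 = 122,590 L
S = 3,089,715 / 122,590 = 25.2036 PSU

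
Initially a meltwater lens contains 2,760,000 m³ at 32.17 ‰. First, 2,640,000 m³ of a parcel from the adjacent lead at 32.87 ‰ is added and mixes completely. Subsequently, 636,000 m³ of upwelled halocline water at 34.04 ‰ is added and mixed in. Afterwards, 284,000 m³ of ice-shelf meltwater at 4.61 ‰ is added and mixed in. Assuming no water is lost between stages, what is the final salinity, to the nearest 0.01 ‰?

Mass of salt is conserved:
Initial salt = 2,760,000×32.17 = 88,789,200
After stage 1: salt = 88,789,200 + 2,640,000×32.87 = 175,566,000; volume = 5,400,000 m³; S = 32.512 ‰
After stage 2: salt = 175,566,000 + 636,000×34.04 = 197,215,440; volume = 6,036,000 m³; S = 32.673 ‰
After stage 3: salt = 197,215,440 + 284,000×4.61 = 198,524,680; volume = 6,320,000 m³
S = 198,524,680 / 6,320,000 = 31.4121 ‰

31.41 ‰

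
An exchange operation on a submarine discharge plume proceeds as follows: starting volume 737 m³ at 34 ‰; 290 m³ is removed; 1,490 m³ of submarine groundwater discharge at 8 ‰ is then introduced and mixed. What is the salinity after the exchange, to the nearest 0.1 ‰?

Remaining after removal: 447 m³ at 34 ‰ (salt = 15,198)
After addition: salt = 15,198 + 1,490×8 = 27,118; volume = 1,937 m³
S = 27,118 / 1,937 = 14 ‰

14.0 ‰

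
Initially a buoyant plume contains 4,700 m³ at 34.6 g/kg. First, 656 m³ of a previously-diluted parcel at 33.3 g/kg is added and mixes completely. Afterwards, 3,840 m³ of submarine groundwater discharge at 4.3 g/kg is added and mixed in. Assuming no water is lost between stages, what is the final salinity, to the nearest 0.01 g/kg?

21.85 g/kg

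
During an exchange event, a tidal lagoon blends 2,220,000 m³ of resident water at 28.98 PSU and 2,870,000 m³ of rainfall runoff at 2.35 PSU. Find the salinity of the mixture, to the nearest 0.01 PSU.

Weighted by volume,
salt = 2,220,000×28.98 + 2,870,000×2.35 = 64,335,600 + 6,744,500 = 71,080,100
volume = 2,220,000 + 2,870,000 = 5,090,000 m³
S = 71,080,100 / 5,090,000 = 13.9647 PSU

13.96 PSU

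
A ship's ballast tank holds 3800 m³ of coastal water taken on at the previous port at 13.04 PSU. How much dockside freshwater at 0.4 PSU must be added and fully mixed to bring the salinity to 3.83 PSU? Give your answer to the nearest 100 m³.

10200 m³

Salt balance: 3,800×13.04 + V×0.4 = (3,800+V)×3.83
49,552 + 0.4V = 14,554 + 3.83V
34,998 = 3.43V
V = 10,203.5 m³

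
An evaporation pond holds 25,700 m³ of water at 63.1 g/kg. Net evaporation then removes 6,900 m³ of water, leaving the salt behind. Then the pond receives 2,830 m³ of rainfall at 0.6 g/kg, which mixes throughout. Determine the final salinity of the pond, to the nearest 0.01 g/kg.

75.05 g/kg

After evaporation: salt = 25,700×63.1 = 1,621,670; volume = 25,700 − 6,900 = 18,800 m³
After mixing: salt = 1,621,670 + 2,830×0.6 = 1,623,368; volume = 18,800 + 2,830 = 21,630 m³
S = 1,623,368 / 21,630 = 75.0517 g/kg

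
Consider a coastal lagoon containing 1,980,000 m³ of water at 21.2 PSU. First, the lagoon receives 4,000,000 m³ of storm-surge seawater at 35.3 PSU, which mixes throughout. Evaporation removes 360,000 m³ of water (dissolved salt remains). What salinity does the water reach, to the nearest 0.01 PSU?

32.59 PSU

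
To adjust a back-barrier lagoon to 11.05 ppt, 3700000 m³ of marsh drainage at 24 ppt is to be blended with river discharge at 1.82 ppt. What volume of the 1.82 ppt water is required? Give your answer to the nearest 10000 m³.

Salt balance: 3,700,000×24 + V×1.82 = (3,700,000+V)×11.05
88,800,000 + 1.82V = 40,885,000 + 11.05V
47,915,000 = 9.23V
V = 5,191,224.27 m³

5190000 m³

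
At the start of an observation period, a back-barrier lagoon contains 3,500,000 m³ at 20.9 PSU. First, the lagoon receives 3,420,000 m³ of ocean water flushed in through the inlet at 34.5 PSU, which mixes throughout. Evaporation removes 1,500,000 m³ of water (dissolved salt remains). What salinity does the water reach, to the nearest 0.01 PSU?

35.27 PSU

After mixing: salt = 3,500,000×20.9 + 3,420,000×34.5 = 191,140,000; volume = 6,920,000 m³
After evaporation: salt unchanged = 191,140,000; volume = 6,920,000 − 1,500,000 = 5,420,000 m³
S = 191,140,000 / 5,420,000 = 35.2657 PSU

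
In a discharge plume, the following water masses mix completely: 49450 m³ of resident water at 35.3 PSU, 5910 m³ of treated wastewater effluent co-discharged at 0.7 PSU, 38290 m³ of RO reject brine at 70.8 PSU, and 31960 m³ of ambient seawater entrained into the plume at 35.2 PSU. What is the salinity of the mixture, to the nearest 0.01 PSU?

44.47 PSU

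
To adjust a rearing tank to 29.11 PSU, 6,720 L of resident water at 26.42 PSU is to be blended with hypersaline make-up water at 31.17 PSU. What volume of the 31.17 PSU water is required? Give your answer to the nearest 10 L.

8780 L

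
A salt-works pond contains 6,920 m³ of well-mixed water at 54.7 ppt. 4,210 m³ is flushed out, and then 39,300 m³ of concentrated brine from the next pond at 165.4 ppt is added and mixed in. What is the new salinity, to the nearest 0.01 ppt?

Remaining after removal: 2,710 m³ at 54.7 ppt (salt = 148,237)
After addition: salt = 148,237 + 39,300×165.4 = 6,648,457; volume = 42,010 m³
S = 6,648,457 / 42,010 = 158.2589 ppt

158.26 ppt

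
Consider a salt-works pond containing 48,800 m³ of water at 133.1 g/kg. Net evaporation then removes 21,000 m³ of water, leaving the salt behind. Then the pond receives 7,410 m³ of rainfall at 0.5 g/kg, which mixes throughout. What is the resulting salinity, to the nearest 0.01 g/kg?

After evaporation: salt = 48,800×133.1 = 6,495,280; volume = 48,800 − 21,000 = 27,800 m³
After mixing: salt = 6,495,280 + 7,410×0.5 = 6,498,985; volume = 27,800 + 7,410 = 35,210 m³
S = 6,498,985 / 35,210 = 184.5778 g/kg

184.58 g/kg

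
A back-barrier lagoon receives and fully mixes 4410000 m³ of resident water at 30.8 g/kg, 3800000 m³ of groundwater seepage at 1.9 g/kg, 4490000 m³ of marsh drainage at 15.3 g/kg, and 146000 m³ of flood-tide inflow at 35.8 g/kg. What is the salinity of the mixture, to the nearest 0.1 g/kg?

16.9 g/kg

Conserving salt mass:
salt = 4,410,000×30.8 + 3,800,000×1.9 + 4,490,000×15.3 + 146,000×35.8 = 135,828,000 + 7,220,000 + 68,697,000 + 5,226,800 = 216,971,800
volume = 4,410,000 + 3,800,000 + 4,490,000 + 146,000 = 12,846,000 m³
S = 216,971,800 / 12,846,000 = 16.89 g/kg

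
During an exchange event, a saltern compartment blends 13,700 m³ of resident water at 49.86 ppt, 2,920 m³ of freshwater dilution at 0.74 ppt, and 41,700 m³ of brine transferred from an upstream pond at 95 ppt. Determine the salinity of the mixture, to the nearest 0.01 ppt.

79.68 ppt

Weighted by volume,
salt = 13,700×49.86 + 2,920×0.74 + 41,700×95 = 683,082 + 2,160.8 + 3,961,500 = 4,646,742.8
volume = 13,700 + 2,920 + 41,700 = 58,320 m³
S = 4,646,742.8 / 58,320 = 79.6767 ppt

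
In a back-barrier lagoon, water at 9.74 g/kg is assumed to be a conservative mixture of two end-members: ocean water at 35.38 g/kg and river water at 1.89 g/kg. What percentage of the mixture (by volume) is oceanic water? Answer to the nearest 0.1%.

23.4%

Let g be the oceanic fraction. Salt balance per unit volume:
g×35.38 + (1−g)×1.89 = 9.74
g = (9.74 − 1.89) / (35.38 − 1.89) = 7.85/33.49 = 0.2344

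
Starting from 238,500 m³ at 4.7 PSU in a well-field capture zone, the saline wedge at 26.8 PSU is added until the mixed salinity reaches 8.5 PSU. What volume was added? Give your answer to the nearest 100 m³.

Salt balance: 238,500×4.7 + V×26.8 = (238,500+V)×8.5
1,120,950 + 26.8V = 2,027,250 + 8.5V
906,300 = 18.3V
V = 49,524.59 m³

49500 m³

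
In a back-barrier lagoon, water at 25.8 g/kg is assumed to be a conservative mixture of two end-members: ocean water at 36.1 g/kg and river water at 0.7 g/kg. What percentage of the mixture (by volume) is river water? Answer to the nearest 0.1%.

29.1%

Let f be the freshwater fraction. Salt balance per unit volume:
f×0.7 + (1−f)×36.1 = 25.8
f = (36.1 − 25.8) / (36.1 − 0.7) = 10.3/35.4 = 0.291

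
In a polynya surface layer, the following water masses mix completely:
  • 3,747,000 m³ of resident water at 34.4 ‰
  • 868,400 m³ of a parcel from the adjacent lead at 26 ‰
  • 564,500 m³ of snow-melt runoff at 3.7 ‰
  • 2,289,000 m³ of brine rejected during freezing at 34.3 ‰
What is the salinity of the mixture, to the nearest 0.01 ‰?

31.07 ‰

Total salt / total volume:
salt = 3,747,000×34.4 + 868,400×26 + 564,500×3.7 + 2,289,000×34.3 = 128,896,800 + 22,578,400 + 2,088,650 + 78,512,700 = 232,076,550
volume = 3,747,000 + 868,400 + 564,500 + 2,289,000 = 7,468,900 m³
S = 232,076,550 / 7,468,900 = 31.0724 ‰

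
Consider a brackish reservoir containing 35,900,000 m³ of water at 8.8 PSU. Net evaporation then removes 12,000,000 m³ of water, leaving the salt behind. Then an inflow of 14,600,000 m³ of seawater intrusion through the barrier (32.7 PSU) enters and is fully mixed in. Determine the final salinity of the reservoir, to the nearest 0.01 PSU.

20.61 PSU

After evaporation: salt = 35,900,000×8.8 = 315,920,000; volume = 35,900,000 − 12,000,000 = 23,900,000 m³
After mixing: salt = 315,920,000 + 14,600,000×32.7 = 793,340,000; volume = 23,900,000 + 14,600,000 = 38,500,000 m³
S = 793,340,000 / 38,500,000 = 20.6062 PSU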